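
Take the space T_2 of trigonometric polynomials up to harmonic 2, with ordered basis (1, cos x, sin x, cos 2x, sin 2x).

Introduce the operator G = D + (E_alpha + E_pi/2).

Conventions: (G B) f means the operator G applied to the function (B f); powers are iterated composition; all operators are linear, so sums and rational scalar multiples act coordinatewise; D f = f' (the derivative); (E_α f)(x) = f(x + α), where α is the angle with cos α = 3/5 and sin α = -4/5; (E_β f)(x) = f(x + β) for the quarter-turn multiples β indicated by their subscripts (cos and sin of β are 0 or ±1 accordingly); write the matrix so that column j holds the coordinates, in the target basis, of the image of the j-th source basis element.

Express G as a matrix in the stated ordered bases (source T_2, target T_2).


image of 1: 2
image of cos x: (3/5)cos x - (6/5)sin x
image of sin x: (6/5)cos x + (3/5)sin x
image of cos 2x: -(32/25)cos 2x - (26/25)sin 2x
image of sin 2x: (26/25)cos 2x - (32/25)sin 2x
each image's coordinates form column j of the matrix

the matrix is [[2, 0, 0, 0, 0]; [0, 3/5, 6/5, 0, 0]; [0, -6/5, 3/5, 0, 0]; [0, 0, 0, -32/25, 26/25]; [0, 0, 0, -26/25, -32/25]] (rows listed top to bottom)


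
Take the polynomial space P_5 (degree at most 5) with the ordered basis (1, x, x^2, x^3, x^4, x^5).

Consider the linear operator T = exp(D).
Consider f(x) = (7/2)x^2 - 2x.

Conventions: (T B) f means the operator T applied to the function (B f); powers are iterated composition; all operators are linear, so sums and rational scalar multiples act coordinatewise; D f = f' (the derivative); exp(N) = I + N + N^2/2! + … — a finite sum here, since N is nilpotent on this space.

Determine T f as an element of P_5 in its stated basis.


the result is g(x) = (7/2)x^2 + 5x + 3/2

order-1 term: 7x - 2
order-2 term: 7/2
the series for exp(D) f terminates at order 2
exp(D) f = (7/2)x^2 + 5x + 3/2


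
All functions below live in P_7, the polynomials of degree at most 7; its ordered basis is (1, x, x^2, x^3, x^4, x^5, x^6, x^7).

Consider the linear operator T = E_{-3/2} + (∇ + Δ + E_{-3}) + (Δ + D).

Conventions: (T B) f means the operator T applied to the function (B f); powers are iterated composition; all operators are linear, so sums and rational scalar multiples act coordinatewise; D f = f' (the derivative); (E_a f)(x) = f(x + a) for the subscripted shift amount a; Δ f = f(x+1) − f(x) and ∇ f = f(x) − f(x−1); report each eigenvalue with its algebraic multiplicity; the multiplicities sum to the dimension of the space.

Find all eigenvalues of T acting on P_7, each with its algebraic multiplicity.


image of 1: 2
image of x: 2x - 1/2
image of x^2: 2x^2 - x + 49/4
image of x^3: 2x^3 - (3/2)x^2 + (147/4)x - 219/8
image of x^4: 2x^4 - 2x^3 + (147/2)x^2 - (219/2)x + 1393/16
image of x^5: 2x^5 - (5/2)x^4 + (245/2)x^3 - (1095/4)x^2 + (6965/16)x - 7923/32
image of x^6: 2x^6 - 3x^5 + (735/4)x^4 - (1095/2)x^3 + (20895/16)x^2 - (23769/16)x + 47449/64
image of x^7: 2x^7 - (7/2)x^6 + (1029/4)x^5 - (7665/8)x^4 + (48755/16)x^3 - (166383/32)x^2 + (332143/64)x - 281739/128
the matrix is upper triangular; its diagonal is (2, 2, 2, 2, 2, 2, 2, 2)
for a triangular matrix the eigenvalues are the diagonal entries, with algebraic multiplicity their repetition count

λ = 2 (multiplicity 8)


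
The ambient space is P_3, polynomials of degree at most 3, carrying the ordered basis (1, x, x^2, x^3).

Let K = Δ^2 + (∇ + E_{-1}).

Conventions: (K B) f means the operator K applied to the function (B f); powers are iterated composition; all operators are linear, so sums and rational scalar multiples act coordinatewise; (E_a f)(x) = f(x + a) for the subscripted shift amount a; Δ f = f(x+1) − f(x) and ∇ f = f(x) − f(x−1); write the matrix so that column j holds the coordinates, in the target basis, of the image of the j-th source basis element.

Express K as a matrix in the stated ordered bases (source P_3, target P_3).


image of 1: 1
image of x: x
image of x^2: x^2 + 2
image of x^3: x^3 + 6x + 6
each image's coordinates form column j of the matrix

the matrix is [[1, 0, 2, 6]; [0, 1, 0, 6]; [0, 0, 1, 0]; [0, 0, 0, 1]] (rows listed top to bottom)


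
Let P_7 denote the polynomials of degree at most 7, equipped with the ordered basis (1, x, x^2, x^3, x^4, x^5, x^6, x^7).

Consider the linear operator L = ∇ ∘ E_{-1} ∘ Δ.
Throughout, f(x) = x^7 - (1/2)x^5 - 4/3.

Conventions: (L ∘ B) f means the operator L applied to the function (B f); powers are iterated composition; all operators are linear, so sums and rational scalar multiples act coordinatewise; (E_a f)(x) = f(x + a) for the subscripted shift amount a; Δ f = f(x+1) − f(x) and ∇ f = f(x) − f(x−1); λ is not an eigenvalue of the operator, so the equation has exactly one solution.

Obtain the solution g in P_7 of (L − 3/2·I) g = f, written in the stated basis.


write g with unknown coordinates in the stated basis and equate coefficients in (L − 3/2·I) g = f
solving from the highest basis element down gives g = -(2/3)x^7 - (55/3)x^5 + (280/3)x^4 - (4160/9)x^3 + 1760x^2 - (13172/3)x + 49412/9
check: L g = -28x^5 + 140x^4 - (2080/3)x^3 + 2640x^2 - 6586x + 8234
so L g − 3/2·g = x^7 - (1/2)x^5 - 4/3 = f ✓

the image equals g(x) = -(2/3)x^7 - (55/3)x^5 + (280/3)x^4 - (4160/9)x^3 + 1760x^2 - (13172/3)x + 49412/9


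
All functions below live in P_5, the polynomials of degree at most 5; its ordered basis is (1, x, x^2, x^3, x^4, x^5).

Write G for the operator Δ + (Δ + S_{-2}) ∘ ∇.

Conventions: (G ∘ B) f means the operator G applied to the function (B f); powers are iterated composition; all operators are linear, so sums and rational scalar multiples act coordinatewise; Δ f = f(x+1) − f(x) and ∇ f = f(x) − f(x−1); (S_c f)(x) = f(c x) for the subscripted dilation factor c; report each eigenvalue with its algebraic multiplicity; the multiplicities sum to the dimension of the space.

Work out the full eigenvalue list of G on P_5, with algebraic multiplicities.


image of 1: 0
image of x: 2
image of x^2: -2x + 2
image of x^3: 15x^2 + 15x + 2
image of x^4: -28x^3 - 6x^2 - 4x + 2
image of x^5: 85x^4 + 110x^3 + 50x^2 + 25x + 2
the matrix is upper triangular; its diagonal is (0, 0, 0, 0, 0, 0)
for a triangular matrix the eigenvalues are the diagonal entries, with algebraic multiplicity their repetition count

λ = 0 (multiplicity 6)


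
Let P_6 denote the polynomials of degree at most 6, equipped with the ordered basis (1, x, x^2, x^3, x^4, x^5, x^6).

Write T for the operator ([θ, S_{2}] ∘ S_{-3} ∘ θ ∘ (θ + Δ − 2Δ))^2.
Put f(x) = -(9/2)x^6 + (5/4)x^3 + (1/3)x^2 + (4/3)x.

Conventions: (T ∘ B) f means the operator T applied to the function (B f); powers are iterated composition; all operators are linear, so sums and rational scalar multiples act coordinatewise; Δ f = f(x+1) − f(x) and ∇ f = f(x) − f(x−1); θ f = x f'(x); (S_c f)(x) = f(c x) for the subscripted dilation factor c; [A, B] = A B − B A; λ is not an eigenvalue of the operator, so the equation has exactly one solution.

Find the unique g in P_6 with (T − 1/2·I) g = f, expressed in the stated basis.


the image equals g(x) = 9x^6 - (5/2)x^3 - (2/3)x^2 - (8/3)x

write g with unknown coordinates in the stated basis and equate coefficients in (T − 1/2·I) g = f
solving from the highest basis element down gives g = 9x^6 - (5/2)x^3 - (2/3)x^2 - (8/3)x
check: T g = 0
so T g − 1/2·g = -(9/2)x^6 + (5/4)x^3 + (1/3)x^2 + (4/3)x = f ✓


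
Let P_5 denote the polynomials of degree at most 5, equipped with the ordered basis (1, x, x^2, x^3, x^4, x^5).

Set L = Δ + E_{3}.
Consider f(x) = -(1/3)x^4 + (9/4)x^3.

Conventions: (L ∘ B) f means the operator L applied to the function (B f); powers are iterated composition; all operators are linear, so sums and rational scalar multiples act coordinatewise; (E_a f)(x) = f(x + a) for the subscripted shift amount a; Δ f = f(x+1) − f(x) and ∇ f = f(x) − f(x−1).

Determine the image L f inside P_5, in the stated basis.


Δ f = -(4/3)x^3 + (19/4)x^2 + (65/12)x + 23/12
E_{3} f = -(1/3)x^4 - (7/4)x^3 + (9/4)x^2 + (99/4)x + 135/4
(Δ + E_{3}) f = -(1/3)x^4 - (37/12)x^3 + 7x^2 + (181/6)x + 107/3

g(x) = -(1/3)x^4 - (37/12)x^3 + 7x^2 + (181/6)x + 107/3


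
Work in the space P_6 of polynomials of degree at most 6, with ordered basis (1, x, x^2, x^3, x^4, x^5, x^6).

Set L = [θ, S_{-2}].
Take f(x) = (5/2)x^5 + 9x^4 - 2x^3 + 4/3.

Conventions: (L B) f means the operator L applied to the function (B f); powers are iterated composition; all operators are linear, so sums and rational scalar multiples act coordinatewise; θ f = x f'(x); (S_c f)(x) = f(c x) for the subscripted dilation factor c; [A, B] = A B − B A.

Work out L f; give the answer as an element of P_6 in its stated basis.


the image equals g(x) = 0

S_{-2} f = -80x^5 + 144x^4 + 16x^3 + 4/3
θ S_{-2} f = -400x^5 + 576x^4 + 48x^3
θ f = (25/2)x^5 + 36x^4 - 6x^3
S_{-2} θ f = -400x^5 + 576x^4 + 48x^3
[θ, S_{-2}] f = 0


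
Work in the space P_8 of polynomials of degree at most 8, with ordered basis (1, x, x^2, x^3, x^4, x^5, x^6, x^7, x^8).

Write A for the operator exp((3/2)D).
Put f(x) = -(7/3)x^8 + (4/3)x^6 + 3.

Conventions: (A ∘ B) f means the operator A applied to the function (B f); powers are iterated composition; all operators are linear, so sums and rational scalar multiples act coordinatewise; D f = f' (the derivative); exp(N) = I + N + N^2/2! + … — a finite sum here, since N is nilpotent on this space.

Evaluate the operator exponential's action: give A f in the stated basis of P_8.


g(x) = -(7/3)x^8 - 28x^7 - (437/3)x^6 - 429x^5 - (6255/8)x^4 - (3609/4)x^3 - (10287/16)x^2 - (4131/16)x - 10653/256

order-1 term: -28x^7 + 12x^5
order-2 term: -147x^6 + 45x^4
order-3 term: -441x^5 + 90x^3
order-4 term: -(6615/8)x^4 + (405/4)x^2
order-5 term: -(3969/4)x^3 + (243/4)x
order-6 term: -(11907/16)x^2 + 243/16
order-7 term: -(5103/16)x
order-8 term: -15309/256
the series for exp((3/2)D) f terminates at order 8
exp((3/2)D) f = -(7/3)x^8 - 28x^7 - (437/3)x^6 - 429x^5 - (6255/8)x^4 - (3609/4)x^3 - (10287/16)x^2 - (4131/16)x - 10653/256


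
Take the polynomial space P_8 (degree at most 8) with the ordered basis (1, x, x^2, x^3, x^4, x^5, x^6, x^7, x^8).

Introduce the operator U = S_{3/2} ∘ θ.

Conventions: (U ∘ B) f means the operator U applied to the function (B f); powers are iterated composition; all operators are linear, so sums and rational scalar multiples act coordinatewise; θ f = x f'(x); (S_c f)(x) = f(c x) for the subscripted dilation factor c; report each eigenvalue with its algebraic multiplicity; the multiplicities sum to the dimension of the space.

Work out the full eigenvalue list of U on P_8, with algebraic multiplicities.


image of 1: 0
image of x: (3/2)x
image of x^2: (9/2)x^2
image of x^3: (81/8)x^3
image of x^4: (81/4)x^4
image of x^5: (1215/32)x^5
image of x^6: (2187/32)x^6
image of x^7: (15309/128)x^7
image of x^8: (6561/32)x^8
the matrix is upper triangular; its diagonal is (0, 3/2, 9/2, 81/8, 81/4, 1215/32, 2187/32, 15309/128, 6561/32)
for a triangular matrix the eigenvalues are the diagonal entries, with algebraic multiplicity their repetition count

λ = 0 (multiplicity 1), λ = 3/2 (multiplicity 1), λ = 9/2 (multiplicity 1), λ = 81/8 (multiplicity 1), λ = 81/4 (multiplicity 1), λ = 1215/32 (multiplicity 1), λ = 2187/32 (multiplicity 1), λ = 15309/128 (multiplicity 1), λ = 6561/32 (multiplicity 1)


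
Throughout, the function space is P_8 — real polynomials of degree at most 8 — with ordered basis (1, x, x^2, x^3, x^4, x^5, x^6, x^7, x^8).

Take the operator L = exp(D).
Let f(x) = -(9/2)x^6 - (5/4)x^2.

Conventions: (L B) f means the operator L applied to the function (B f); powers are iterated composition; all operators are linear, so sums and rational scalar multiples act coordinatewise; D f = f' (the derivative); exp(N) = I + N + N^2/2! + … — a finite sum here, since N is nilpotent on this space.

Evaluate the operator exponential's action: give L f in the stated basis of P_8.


order-1 term: -27x^5 - (5/2)x
order-2 term: -(135/2)x^4 - 5/4
order-3 term: -90x^3
order-4 term: -(135/2)x^2
order-5 term: -27x
order-6 term: -9/2
the series for exp(D) f terminates at order 6
exp(D) f = -(9/2)x^6 - 27x^5 - (135/2)x^4 - 90x^3 - (275/4)x^2 - (59/2)x - 23/4

g(x) = -(9/2)x^6 - 27x^5 - (135/2)x^4 - 90x^3 - (275/4)x^2 - (59/2)x - 23/4


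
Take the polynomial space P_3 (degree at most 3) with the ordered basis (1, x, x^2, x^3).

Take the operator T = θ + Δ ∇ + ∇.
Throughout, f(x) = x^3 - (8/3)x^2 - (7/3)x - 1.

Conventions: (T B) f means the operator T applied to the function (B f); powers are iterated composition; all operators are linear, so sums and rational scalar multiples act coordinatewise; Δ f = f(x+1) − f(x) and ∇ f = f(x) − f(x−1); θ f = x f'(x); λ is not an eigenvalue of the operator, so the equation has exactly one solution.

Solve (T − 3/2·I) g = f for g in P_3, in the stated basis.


the image equals g(x) = (2/3)x^3 - (28/3)x^2 - (86/3)x - 218/9

write g with unknown coordinates in the stated basis and equate coefficients in (T − 3/2·I) g = f
solving from the highest basis element down gives g = (2/3)x^3 - (28/3)x^2 - (86/3)x - 218/9
check: T g = 2x^3 - (50/3)x^2 - (136/3)x - 112/3
so T g − 3/2·g = x^3 - (8/3)x^2 - (7/3)x - 1 = f ✓


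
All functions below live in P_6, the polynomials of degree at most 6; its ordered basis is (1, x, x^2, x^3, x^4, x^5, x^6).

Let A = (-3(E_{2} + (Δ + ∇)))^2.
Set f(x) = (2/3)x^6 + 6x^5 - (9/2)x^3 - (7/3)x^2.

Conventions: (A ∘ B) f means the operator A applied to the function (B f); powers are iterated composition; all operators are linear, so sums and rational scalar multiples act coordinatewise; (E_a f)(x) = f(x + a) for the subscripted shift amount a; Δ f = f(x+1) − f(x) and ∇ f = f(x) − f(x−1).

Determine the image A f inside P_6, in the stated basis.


E_{2} f = (2/3)x^6 + 14x^5 + 100x^4 + (2053/6)x^3 + (1832/3)x^2 + (1634/3)x + 568/3
Δ f = 4x^5 + 40x^4 + (220/3)x^3 + (113/2)x^2 + (95/6)x - 1/6
∇ f = 4x^5 + 20x^4 - (140/3)x^3 + (73/2)x^2 - (103/6)x + 19/6
(Δ + ∇) f = 8x^5 + 60x^4 + (80/3)x^3 + 93x^2 - (4/3)x + 3
(E_{2} + (Δ + ∇)) f = (2/3)x^6 + 22x^5 + 160x^4 + (2213/6)x^3 + (2111/3)x^2 + (1630/3)x + 577/3
(-3(E_{2} + (Δ + ∇))) f = -2x^6 - 66x^5 - 480x^4 - (2213/2)x^3 - 2111x^2 - 1630x - 577
E_{2} (-3(E_{2} + (Δ + ∇))) f = -2x^6 - 90x^5 - 1260x^4 - (15813/2)x^3 - 26030x^2 - 44376x - 31053
Δ (-3(E_{2} + (Δ + ∇))) f = -12x^5 - 360x^4 - 2620x^3 - (13779/2)x^2 - (19607/2)x - 10791/2
∇ (-3(E_{2} + (Δ + ∇))) f = -12x^5 - 300x^4 - 1300x^3 - (2139/2)x^2 - (5009/2)x - 419/2
(Δ + ∇) (-3(E_{2} + (Δ + ∇))) f = -24x^5 - 660x^4 - 3920x^3 - 7959x^2 - 12308x - 5605
(E_{2} + (Δ + ∇)) (-3(E_{2} + (Δ + ∇))) f = -2x^6 - 114x^5 - 1920x^4 - (23653/2)x^3 - 33989x^2 - 56684x - 36658
(-3(E_{2} + (Δ + ∇))) (-3(E_{2} + (Δ + ∇))) f = 6x^6 + 342x^5 + 5760x^4 + (70959/2)x^3 + 101967x^2 + 170052x + 109974

g(x) = 6x^6 + 342x^5 + 5760x^4 + (70959/2)x^3 + 101967x^2 + 170052x + 109974


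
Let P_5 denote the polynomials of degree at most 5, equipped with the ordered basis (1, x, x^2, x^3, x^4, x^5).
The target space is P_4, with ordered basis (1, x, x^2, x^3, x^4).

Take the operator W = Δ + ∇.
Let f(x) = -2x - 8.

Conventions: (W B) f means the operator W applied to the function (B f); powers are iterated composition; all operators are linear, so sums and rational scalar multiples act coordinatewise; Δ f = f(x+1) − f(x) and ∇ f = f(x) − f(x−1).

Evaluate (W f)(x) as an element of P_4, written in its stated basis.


Δ f = -2
∇ f = -2
(Δ + ∇) f = -4

g(x) = -4


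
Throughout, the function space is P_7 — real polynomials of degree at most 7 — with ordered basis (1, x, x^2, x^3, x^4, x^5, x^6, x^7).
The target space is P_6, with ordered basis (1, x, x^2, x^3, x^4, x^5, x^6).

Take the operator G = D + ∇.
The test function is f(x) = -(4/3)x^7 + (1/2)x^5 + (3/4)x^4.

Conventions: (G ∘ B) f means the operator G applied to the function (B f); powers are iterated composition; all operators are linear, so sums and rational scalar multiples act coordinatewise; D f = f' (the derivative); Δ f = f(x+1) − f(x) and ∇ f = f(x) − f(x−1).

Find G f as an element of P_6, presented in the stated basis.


g(x) = -(56/3)x^6 + 28x^5 - (125/3)x^4 + (143/3)x^3 - (55/2)x^2 + (59/6)x - 19/12

D f = -(28/3)x^6 + (5/2)x^4 + 3x^3
∇ f = -(28/3)x^6 + 28x^5 - (265/6)x^4 + (134/3)x^3 - (55/2)x^2 + (59/6)x - 19/12
(D + ∇) f = -(56/3)x^6 + 28x^5 - (125/3)x^4 + (143/3)x^3 - (55/2)x^2 + (59/6)x - 19/12


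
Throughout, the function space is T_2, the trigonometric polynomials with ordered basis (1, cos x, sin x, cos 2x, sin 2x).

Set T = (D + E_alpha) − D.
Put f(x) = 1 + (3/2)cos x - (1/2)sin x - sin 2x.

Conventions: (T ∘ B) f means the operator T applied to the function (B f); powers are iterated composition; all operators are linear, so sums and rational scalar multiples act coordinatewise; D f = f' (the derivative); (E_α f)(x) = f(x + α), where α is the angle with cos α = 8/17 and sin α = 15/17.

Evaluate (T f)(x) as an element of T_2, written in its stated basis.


the image equals g(x) = 1 + (9/34)cos x - (53/34)sin x - (240/289)cos 2x + (161/289)sin 2x

D f = -(1/2)cos x - (3/2)sin x - 2cos 2x
E_alpha f = 1 + (9/34)cos x - (53/34)sin x - (240/289)cos 2x + (161/289)sin 2x
(D + E_alpha) f = 1 - (4/17)cos x - (52/17)sin x - (818/289)cos 2x + (161/289)sin 2x
D f = -(1/2)cos x - (3/2)sin x - 2cos 2x
(-D) f = (1/2)cos x + (3/2)sin x + 2cos 2x
((D + E_alpha) − D) f = 1 + (9/34)cos x - (53/34)sin x - (240/289)cos 2x + (161/289)sin 2x


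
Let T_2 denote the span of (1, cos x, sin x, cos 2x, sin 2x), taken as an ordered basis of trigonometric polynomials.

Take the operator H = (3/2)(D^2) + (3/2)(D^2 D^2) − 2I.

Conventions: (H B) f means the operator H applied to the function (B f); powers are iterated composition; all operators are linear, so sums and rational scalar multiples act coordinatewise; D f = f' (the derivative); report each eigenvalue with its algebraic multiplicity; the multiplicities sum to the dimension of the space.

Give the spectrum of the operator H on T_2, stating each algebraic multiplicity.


λ = -2 (multiplicity 3), λ = 16 (multiplicity 2)

image of 1: -2
image of cos x: -2cos x
image of sin x: -2sin x
image of cos 2x: 16cos 2x
image of sin 2x: 16sin 2x
the matrix is diagonal; its diagonal is (-2, -2, -2, 16, 16)
for a triangular matrix the eigenvalues are the diagonal entries, with algebraic multiplicity their repetition count


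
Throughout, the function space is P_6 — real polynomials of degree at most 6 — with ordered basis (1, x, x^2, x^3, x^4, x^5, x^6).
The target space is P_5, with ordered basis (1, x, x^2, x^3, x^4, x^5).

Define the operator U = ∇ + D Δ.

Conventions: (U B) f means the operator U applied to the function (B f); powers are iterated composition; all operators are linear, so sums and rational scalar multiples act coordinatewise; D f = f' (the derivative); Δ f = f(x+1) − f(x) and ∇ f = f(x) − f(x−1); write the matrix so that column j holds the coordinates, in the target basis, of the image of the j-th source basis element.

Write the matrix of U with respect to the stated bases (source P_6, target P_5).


image of 1: 0
image of x: 1
image of x^2: 2x + 1
image of x^3: 3x^2 + 3x + 4
image of x^4: 4x^3 + 6x^2 + 16x + 3
image of x^5: 5x^4 + 10x^3 + 40x^2 + 15x + 6
image of x^6: 6x^5 + 15x^4 + 80x^3 + 45x^2 + 36x + 5
each image's coordinates form column j of the matrix

the matrix is [[0, 1, 1, 4, 3, 6, 5]; [0, 0, 2, 3, 16, 15, 36]; [0, 0, 0, 3, 6, 40, 45]; [0, 0, 0, 0, 4, 10, 80]; [0, 0, 0, 0, 0, 5, 15]; [0, 0, 0, 0, 0, 0, 6]] (rows listed top to bottom)


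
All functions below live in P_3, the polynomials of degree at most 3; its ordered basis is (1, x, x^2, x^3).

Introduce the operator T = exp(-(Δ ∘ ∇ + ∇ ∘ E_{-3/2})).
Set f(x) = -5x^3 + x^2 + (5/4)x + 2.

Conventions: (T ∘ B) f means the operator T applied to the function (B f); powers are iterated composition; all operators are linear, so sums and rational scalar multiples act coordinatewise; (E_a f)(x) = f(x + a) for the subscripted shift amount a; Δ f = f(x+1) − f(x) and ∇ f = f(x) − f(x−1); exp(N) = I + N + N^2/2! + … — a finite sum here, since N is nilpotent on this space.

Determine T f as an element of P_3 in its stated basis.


order-1 term: 15x^2 - 32x + 62
order-2 term: -15x + 31
order-3 term: 5
the series for exp(-(Δ ∘ ∇ + ∇ ∘ E_{-3/2})) f terminates at order 3
exp(-(Δ ∘ ∇ + ∇ ∘ E_{-3/2})) f = -5x^3 + 16x^2 - (183/4)x + 100

g(x) = -5x^3 + 16x^2 - (183/4)x + 100


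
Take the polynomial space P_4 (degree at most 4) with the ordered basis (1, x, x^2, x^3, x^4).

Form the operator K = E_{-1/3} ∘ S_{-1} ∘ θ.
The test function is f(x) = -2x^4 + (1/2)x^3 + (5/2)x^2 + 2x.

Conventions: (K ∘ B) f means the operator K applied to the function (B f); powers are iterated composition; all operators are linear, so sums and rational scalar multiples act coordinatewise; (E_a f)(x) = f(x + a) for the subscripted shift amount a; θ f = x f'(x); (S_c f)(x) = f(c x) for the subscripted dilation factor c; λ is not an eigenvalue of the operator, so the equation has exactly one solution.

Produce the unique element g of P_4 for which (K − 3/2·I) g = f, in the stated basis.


write g with unknown coordinates in the stated basis and equate coefficients in (K − 3/2·I) g = f
solving from the highest basis element down gives g = -(4/5)x^4 + (113/135)x^3 + (191/45)x^2 - (722/225)x - 886/18225
check: K g = -(16/5)x^4 + (79/45)x^3 + (133/15)x^2 - (211/75)x - 443/6075
so K g − 3/2·g = -2x^4 + (1/2)x^3 + (5/2)x^2 + 2x = f ✓

the result is g(x) = -(4/5)x^4 + (113/135)x^3 + (191/45)x^2 - (722/225)x - 886/18225


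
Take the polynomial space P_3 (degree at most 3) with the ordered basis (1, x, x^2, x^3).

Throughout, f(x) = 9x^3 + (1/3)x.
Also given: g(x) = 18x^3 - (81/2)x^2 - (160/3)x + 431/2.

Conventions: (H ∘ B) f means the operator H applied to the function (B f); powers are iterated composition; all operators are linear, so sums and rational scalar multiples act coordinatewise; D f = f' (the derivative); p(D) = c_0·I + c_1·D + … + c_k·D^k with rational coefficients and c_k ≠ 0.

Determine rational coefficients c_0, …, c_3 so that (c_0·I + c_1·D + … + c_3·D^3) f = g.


c_0 = 2, c_1 = -3/2, c_2 = -1, c_3 = 4

D^0 f = 9x^3 + (1/3)x
D^1 f = 27x^2 + 1/3
D^2 f = 54x
D^3 f = 54
matching coefficients of g against c_0 f + c_1 Df + … from the top degree down determines the c_i
solution: c_0 = 2, c_1 = -3/2, c_2 = -1, c_3 = 4


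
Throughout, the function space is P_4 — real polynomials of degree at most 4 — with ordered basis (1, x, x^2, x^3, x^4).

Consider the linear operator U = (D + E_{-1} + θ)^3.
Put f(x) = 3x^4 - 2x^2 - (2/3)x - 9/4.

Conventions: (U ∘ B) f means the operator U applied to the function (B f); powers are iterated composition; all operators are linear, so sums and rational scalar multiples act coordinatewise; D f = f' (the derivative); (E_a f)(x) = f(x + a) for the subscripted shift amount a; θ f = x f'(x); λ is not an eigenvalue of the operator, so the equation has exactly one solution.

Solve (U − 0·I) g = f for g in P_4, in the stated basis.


write g with unknown coordinates in the stated basis and equate coefficients in (U − 0·I) g = f
solving from the highest basis element down gives g = (3/125)x^4 - (1132/3375)x^2 + (577/1500)x + 949/13500
check: U g = 3x^4 - 2x^2 - (2/3)x - 9/4
so U g − 0·g = 3x^4 - 2x^2 - (2/3)x - 9/4 = f ✓

the image equals g(x) = (3/125)x^4 - (1132/3375)x^2 + (577/1500)x + 949/13500


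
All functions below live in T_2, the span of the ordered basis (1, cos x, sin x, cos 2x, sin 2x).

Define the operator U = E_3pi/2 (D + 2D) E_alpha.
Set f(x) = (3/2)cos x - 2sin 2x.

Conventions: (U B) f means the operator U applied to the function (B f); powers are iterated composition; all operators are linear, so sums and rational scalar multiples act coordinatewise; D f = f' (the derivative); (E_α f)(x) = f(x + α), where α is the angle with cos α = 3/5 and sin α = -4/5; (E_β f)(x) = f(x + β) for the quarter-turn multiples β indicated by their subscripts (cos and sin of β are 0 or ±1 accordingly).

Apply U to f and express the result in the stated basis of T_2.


the result is g(x) = (27/10)cos x + (18/5)sin x - (84/25)cos 2x + (288/25)sin 2x

E_alpha f = (9/10)cos x + (6/5)sin x + (48/25)cos 2x + (14/25)sin 2x
D E_alpha f = (6/5)cos x - (9/10)sin x + (28/25)cos 2x - (96/25)sin 2x
D E_alpha f = (6/5)cos x - (9/10)sin x + (28/25)cos 2x - (96/25)sin 2x
(2D) E_alpha f = (12/5)cos x - (9/5)sin x + (56/25)cos 2x - (192/25)sin 2x
(D + 2D) E_alpha f = (18/5)cos x - (27/10)sin x + (84/25)cos 2x - (288/25)sin 2x
E_3pi/2 (D + 2D) E_alpha f = (27/10)cos x + (18/5)sin x - (84/25)cos 2x + (288/25)sin 2x


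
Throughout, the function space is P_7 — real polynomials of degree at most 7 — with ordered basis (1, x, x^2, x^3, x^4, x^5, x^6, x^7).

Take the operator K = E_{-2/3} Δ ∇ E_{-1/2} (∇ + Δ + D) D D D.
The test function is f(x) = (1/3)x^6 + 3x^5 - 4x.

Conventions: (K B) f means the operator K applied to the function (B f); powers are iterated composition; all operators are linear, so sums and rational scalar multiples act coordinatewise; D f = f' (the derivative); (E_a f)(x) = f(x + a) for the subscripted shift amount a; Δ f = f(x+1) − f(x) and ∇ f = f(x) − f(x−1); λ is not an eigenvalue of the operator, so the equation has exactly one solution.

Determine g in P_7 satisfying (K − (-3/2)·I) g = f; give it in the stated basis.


write g with unknown coordinates in the stated basis and equate coefficients in (K − (-3/2)·I) g = f
solving from the highest basis element down gives g = (2/9)x^6 + 2x^5 - (8/3)x - 320
check: K g = 480
so K g − (-3/2)·g = (1/3)x^6 + 3x^5 - 4x = f ✓

the result is g(x) = (2/9)x^6 + 2x^5 - (8/3)x - 320


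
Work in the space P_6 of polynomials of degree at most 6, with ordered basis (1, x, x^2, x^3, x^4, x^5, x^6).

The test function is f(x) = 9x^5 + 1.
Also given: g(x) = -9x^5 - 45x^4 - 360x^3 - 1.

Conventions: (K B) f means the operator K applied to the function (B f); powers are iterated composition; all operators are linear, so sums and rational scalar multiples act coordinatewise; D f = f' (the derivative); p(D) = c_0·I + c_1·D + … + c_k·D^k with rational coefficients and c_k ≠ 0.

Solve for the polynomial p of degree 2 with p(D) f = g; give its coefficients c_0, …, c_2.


D^0 f = 9x^5 + 1
D^1 f = 45x^4
D^2 f = 180x^3
matching coefficients of g against c_0 f + c_1 Df + … from the top degree down determines the c_i
solution: c_0 = -1, c_1 = -1, c_2 = -2

p(D) = -I − D − 2·D^2, i.e. c_0 = -1, c_1 = -1, c_2 = -2


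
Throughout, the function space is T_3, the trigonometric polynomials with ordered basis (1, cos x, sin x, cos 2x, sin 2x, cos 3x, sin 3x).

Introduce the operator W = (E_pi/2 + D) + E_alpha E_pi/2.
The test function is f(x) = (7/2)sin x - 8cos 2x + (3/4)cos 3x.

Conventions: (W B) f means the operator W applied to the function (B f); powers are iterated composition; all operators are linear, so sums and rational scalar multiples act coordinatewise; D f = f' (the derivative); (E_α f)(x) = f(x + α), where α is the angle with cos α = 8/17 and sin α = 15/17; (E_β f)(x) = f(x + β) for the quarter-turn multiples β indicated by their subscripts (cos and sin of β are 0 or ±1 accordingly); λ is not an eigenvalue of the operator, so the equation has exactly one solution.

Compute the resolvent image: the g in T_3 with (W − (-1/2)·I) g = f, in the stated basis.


write g with unknown coordinates in the stated basis and equate coefficients in (W − (-1/2)·I) g = f
solving from the highest basis element down gives g = -(588/425)cos x - (91/425)sin x - (528/1585)cos 2x - (10816/1585)sin 2x + (11769/358802)cos 3x + (44142/179401)sin 3x
check: W g = (294/425)cos x + (1533/425)sin x - (12416/1585)cos 2x + (5408/1585)sin 2x + (263217/358802)cos 3x - (22071/179401)sin 3x
so W g − (-1/2)·g = (7/2)sin x - 8cos 2x + (3/4)cos 3x = f ✓

g(x) = -(588/425)cos x - (91/425)sin x - (528/1585)cos 2x - (10816/1585)sin 2x + (11769/358802)cos 3x + (44142/179401)sin 3x


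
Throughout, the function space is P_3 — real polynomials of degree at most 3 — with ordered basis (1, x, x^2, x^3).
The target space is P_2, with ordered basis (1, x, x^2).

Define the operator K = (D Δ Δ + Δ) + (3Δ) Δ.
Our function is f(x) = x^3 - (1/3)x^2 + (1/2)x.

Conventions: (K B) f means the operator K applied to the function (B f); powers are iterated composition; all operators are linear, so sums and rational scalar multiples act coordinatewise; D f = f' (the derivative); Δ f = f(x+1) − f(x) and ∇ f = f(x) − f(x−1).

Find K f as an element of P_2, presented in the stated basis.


g(x) = 3x^2 + (61/3)x + 139/6

Δ f = 3x^2 + (7/3)x + 7/6
Δ Δ f = 6x + 16/3
D Δ Δ f = 6
Δ f = 3x^2 + (7/3)x + 7/6
(D Δ Δ + Δ) f = 3x^2 + (7/3)x + 43/6
Δ f = 3x^2 + (7/3)x + 7/6
Δ Δ f = 6x + 16/3
(3Δ) Δ f = 18x + 16
((D Δ Δ + Δ) + (3Δ) Δ) f = 3x^2 + (61/3)x + 139/6


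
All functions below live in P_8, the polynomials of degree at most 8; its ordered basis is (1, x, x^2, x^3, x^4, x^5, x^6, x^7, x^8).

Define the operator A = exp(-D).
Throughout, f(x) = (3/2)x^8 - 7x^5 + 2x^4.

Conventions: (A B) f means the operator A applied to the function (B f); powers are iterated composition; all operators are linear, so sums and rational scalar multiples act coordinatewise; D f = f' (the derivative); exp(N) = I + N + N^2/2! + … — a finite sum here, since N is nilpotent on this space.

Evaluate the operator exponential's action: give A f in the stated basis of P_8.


the image equals g(x) = (3/2)x^8 - 12x^7 + 42x^6 - 91x^5 + 142x^4 - 162x^3 + 124x^2 - 55x + 21/2

order-1 term: -12x^7 + 35x^4 - 8x^3
order-2 term: 42x^6 - 70x^3 + 12x^2
order-3 term: -84x^5 + 70x^2 - 8x
order-4 term: 105x^4 - 35x + 2
order-5 term: -84x^3 + 7
order-6 term: 42x^2
order-7 term: -12x
order-8 term: 3/2
the series for exp(-D) f terminates at order 8
exp(-D) f = (3/2)x^8 - 12x^7 + 42x^6 - 91x^5 + 142x^4 - 162x^3 + 124x^2 - 55x + 21/2


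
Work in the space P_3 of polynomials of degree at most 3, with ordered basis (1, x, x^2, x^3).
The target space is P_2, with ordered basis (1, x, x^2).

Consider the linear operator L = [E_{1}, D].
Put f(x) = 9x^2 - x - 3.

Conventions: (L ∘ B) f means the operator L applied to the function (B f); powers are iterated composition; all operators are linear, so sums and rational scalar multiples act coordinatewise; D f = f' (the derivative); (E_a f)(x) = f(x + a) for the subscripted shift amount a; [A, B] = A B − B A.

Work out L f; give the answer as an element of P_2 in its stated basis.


g(x) = 0

D f = 18x - 1
E_{1} D f = 18x + 17
E_{1} f = 9x^2 + 17x + 5
D E_{1} f = 18x + 17
[E_{1}, D] f = 0


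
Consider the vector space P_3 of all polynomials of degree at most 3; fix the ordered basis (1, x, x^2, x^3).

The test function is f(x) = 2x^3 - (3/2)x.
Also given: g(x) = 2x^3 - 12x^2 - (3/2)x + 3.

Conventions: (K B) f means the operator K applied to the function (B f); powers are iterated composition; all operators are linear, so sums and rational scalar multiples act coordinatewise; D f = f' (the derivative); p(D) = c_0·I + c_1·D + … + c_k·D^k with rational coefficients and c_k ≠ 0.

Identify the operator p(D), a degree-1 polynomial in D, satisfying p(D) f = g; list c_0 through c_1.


p(D) = I − 2·D, i.e. c_0 = 1, c_1 = -2

D^0 f = 2x^3 - (3/2)x
D^1 f = 6x^2 - 3/2
matching coefficients of g against c_0 f + c_1 Df + … from the top degree down determines the c_i
solution: c_0 = 1, c_1 = -2


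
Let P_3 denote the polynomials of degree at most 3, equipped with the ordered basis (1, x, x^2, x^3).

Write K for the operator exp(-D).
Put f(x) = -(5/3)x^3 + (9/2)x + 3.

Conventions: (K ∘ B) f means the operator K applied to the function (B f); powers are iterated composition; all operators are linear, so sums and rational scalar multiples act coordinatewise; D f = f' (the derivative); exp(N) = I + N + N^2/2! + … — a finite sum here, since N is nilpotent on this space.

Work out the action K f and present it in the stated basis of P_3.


the result is g(x) = -(5/3)x^3 + 5x^2 - (1/2)x + 1/6

order-1 term: 5x^2 - 9/2
order-2 term: -5x
order-3 term: 5/3
the series for exp(-D) f terminates at order 3
exp(-D) f = -(5/3)x^3 + 5x^2 - (1/2)x + 1/6


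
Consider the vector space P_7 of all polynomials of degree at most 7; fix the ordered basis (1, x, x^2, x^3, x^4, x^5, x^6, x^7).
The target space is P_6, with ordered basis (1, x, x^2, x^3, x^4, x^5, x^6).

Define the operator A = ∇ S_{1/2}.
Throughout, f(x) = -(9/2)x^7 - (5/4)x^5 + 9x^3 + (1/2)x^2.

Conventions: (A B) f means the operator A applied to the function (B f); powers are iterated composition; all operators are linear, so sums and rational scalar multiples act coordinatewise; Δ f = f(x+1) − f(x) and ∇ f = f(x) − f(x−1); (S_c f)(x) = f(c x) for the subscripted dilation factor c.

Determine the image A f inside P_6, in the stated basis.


the image equals g(x) = -(63/256)x^6 + (189/256)x^5 - (365/256)x^4 + (415/256)x^3 + (575/256)x^2 - (687/256)x + 237/256

S_{1/2} f = -(9/256)x^7 - (5/128)x^5 + (9/8)x^3 + (1/8)x^2
∇ S_{1/2} f = -(63/256)x^6 + (189/256)x^5 - (365/256)x^4 + (415/256)x^3 + (575/256)x^2 - (687/256)x + 237/256


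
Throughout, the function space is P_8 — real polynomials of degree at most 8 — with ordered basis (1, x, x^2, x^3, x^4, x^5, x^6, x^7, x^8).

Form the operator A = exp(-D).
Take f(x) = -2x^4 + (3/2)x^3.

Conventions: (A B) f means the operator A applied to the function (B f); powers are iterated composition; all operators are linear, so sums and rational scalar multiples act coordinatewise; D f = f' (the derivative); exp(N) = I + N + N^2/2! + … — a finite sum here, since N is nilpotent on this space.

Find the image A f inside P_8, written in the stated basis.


g(x) = -2x^4 + (19/2)x^3 - (33/2)x^2 + (25/2)x - 7/2

order-1 term: 8x^3 - (9/2)x^2
order-2 term: -12x^2 + (9/2)x
order-3 term: 8x - 3/2
order-4 term: -2
the series for exp(-D) f terminates at order 4
exp(-D) f = -2x^4 + (19/2)x^3 - (33/2)x^2 + (25/2)x - 7/2


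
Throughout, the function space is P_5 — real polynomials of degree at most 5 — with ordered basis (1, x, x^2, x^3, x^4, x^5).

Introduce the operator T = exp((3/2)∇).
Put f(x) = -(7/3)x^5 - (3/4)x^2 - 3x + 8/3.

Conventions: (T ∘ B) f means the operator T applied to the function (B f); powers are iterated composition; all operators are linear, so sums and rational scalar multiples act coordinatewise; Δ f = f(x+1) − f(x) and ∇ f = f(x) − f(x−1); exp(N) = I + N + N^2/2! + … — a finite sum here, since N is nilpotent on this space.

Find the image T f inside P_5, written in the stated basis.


g(x) = -(7/3)x^5 - (35/2)x^4 - (35/2)x^3 + 43x^2 + (91/16)x - 2267/96

order-1 term: -(35/2)x^4 + 35x^3 - 35x^2 + (61/4)x - 55/8
order-2 term: -(105/2)x^3 + (315/2)x^2 - (735/4)x + 1233/16
order-3 term: -(315/4)x^2 + (945/4)x - 1575/8
order-4 term: -(945/16)x + 945/8
order-5 term: -567/32
the series for exp((3/2)∇) f terminates at order 5
exp((3/2)∇) f = -(7/3)x^5 - (35/2)x^4 - (35/2)x^3 + 43x^2 + (91/16)x - 2267/96


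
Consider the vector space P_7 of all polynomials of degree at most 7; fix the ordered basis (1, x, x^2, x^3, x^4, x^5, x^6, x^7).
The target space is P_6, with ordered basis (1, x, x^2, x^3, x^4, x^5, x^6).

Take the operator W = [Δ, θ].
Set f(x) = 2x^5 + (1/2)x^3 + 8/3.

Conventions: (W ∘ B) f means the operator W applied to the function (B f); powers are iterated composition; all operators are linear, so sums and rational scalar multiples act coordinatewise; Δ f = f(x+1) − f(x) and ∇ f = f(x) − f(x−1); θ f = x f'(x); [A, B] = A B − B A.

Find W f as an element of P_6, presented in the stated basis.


the result is g(x) = 10x^4 + 40x^3 + (123/2)x^2 + 43x + 23/2

θ f = 10x^5 + (3/2)x^3
Δ θ f = 50x^4 + 100x^3 + (209/2)x^2 + (109/2)x + 23/2
Δ f = 10x^4 + 20x^3 + (43/2)x^2 + (23/2)x + 5/2
θ Δ f = 40x^4 + 60x^3 + 43x^2 + (23/2)x
[Δ, θ] f = 10x^4 + 40x^3 + (123/2)x^2 + 43x + 23/2


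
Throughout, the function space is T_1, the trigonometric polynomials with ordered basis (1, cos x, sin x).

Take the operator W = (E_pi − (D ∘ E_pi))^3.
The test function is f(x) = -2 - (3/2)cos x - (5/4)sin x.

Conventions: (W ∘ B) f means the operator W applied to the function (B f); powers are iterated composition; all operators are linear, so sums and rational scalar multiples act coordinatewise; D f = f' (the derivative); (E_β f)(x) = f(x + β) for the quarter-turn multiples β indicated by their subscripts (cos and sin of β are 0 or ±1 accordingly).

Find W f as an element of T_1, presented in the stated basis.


E_pi f = -2 + (3/2)cos x + (5/4)sin x
E_pi f = -2 + (3/2)cos x + (5/4)sin x
D E_pi f = (5/4)cos x - (3/2)sin x
(-(D ∘ E_pi)) f = -(5/4)cos x + (3/2)sin x
(E_pi − (D ∘ E_pi)) f = -2 + (1/4)cos x + (11/4)sin x
E_pi (E_pi − (D ∘ E_pi)) f = -2 - (1/4)cos x - (11/4)sin x
E_pi (E_pi − (D ∘ E_pi)) f = -2 - (1/4)cos x - (11/4)sin x
D E_pi (E_pi − (D ∘ E_pi)) f = -(11/4)cos x + (1/4)sin x
(-(D ∘ E_pi)) (E_pi − (D ∘ E_pi)) f = (11/4)cos x - (1/4)sin x
(E_pi − (D ∘ E_pi)) (E_pi − (D ∘ E_pi)) f = -2 + (5/2)cos x - 3sin x
E_pi (E_pi − (D ∘ E_pi)) (E_pi − (D ∘ E_pi)) f = -2 - (5/2)cos x + 3sin x
E_pi (E_pi − (D ∘ E_pi)) (E_pi − (D ∘ E_pi)) f = -2 - (5/2)cos x + 3sin x
D E_pi (E_pi − (D ∘ E_pi)) (E_pi − (D ∘ E_pi)) f = 3cos x + (5/2)sin x
(-(D ∘ E_pi)) (E_pi − (D ∘ E_pi)) (E_pi − (D ∘ E_pi)) f = -3cos x - (5/2)sin x
(E_pi − (D ∘ E_pi)) (E_pi − (D ∘ E_pi)) (E_pi − (D ∘ E_pi)) f = -2 - (11/2)cos x + (1/2)sin x

the image equals g(x) = -2 - (11/2)cos x + (1/2)sin x


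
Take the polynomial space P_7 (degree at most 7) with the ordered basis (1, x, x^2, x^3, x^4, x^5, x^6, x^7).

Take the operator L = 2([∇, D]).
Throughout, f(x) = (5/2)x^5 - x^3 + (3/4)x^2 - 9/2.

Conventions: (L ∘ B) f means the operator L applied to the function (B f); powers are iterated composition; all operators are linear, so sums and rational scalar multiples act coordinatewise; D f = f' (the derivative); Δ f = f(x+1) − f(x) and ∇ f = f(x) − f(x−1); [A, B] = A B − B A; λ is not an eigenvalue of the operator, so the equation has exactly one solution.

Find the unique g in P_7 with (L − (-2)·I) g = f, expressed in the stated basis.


write g with unknown coordinates in the stated basis and equate coefficients in (L − (-2)·I) g = f
solving from the highest basis element down gives g = (5/4)x^5 - (1/2)x^3 + (3/8)x^2 - 9/4
check: L g = 0
so L g − (-2)·g = (5/2)x^5 - x^3 + (3/4)x^2 - 9/2 = f ✓

the result is g(x) = (5/4)x^5 - (1/2)x^3 + (3/8)x^2 - 9/4


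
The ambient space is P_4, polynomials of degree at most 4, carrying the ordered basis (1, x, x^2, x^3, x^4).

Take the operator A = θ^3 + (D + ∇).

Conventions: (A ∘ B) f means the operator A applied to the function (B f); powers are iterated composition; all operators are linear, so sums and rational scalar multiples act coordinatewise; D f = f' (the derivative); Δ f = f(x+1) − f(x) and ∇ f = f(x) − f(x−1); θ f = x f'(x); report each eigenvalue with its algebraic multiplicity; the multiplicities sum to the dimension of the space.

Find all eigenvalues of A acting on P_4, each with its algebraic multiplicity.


λ = 0 (multiplicity 1), λ = 1 (multiplicity 1), λ = 8 (multiplicity 1), λ = 27 (multiplicity 1), λ = 64 (multiplicity 1)

image of 1: 0
image of x: x + 2
image of x^2: 8x^2 + 4x - 1
image of x^3: 27x^3 + 6x^2 - 3x + 1
image of x^4: 64x^4 + 8x^3 - 6x^2 + 4x - 1
the matrix is upper triangular; its diagonal is (0, 1, 8, 27, 64)
for a triangular matrix the eigenvalues are the diagonal entries, with algebraic multiplicity their repetition count


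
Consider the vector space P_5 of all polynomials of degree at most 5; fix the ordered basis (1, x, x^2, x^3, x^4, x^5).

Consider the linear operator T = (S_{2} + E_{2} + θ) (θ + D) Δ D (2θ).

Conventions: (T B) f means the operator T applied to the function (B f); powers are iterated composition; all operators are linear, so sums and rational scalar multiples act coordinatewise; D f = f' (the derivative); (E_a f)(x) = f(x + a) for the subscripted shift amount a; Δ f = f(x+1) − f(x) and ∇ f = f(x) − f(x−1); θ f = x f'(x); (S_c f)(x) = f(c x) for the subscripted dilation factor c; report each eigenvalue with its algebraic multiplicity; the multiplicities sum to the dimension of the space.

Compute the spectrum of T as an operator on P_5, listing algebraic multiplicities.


λ = 0 (multiplicity 6)

image of 1: 0
image of x: 0
image of x^2: 0
image of x^3: 144x + 144
image of x^4: 1344x^2 + 1920x + 1536
image of x^5: 7200x^3 + 12000x^2 + 15200x + 11600
the matrix is upper triangular; its diagonal is (0, 0, 0, 0, 0, 0)
for a triangular matrix the eigenvalues are the diagonal entries, with algebraic multiplicity their repetition count
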